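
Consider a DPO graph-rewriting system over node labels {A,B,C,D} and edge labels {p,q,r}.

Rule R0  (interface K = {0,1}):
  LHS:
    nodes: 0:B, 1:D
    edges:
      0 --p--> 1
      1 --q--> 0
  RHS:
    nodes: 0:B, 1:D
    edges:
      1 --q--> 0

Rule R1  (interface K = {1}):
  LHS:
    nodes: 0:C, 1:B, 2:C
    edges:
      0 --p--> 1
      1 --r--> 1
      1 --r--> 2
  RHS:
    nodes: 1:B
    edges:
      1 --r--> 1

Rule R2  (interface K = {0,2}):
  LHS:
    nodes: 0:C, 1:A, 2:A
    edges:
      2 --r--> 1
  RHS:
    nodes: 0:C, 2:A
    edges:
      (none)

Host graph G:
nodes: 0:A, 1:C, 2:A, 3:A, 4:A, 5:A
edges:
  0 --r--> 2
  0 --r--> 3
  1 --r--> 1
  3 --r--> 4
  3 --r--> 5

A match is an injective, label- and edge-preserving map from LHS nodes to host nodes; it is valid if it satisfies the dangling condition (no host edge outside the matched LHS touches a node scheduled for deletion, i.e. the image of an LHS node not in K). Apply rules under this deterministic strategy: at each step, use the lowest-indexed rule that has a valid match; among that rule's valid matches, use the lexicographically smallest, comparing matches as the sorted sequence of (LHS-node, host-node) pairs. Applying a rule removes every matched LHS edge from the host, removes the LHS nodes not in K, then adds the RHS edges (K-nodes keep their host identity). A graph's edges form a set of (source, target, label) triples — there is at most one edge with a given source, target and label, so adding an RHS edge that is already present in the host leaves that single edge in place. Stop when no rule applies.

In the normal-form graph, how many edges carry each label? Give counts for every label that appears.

[0] host  ⇒  6 nodes, 5 edges  {0-r->2 0-r->3 1-r->1 3-r->4 3-r->5}
[1] R2 @ {0↦1, 1↦2, 2↦0}  ⇒  5 nodes, 4 edges  {0-r->3 1-r->1 3-r->4 3-r->5}
[2] R2 @ {0↦1, 1↦4, 2↦3}  ⇒  4 nodes, 3 edges  {0-r->3 1-r->1 3-r->5}
[3] R2 @ {0↦1, 1↦5, 2↦3}  ⇒  3 nodes, 2 edges  {0-r->3 1-r->1}
[4] R2 @ {0↦1, 1↦3, 2↦0}  ⇒  2 nodes, 1 edges  {1-r->1}
final graph: no rule applies after step 4
NF edges: [(1, 1, 'r')]

Answer: r:1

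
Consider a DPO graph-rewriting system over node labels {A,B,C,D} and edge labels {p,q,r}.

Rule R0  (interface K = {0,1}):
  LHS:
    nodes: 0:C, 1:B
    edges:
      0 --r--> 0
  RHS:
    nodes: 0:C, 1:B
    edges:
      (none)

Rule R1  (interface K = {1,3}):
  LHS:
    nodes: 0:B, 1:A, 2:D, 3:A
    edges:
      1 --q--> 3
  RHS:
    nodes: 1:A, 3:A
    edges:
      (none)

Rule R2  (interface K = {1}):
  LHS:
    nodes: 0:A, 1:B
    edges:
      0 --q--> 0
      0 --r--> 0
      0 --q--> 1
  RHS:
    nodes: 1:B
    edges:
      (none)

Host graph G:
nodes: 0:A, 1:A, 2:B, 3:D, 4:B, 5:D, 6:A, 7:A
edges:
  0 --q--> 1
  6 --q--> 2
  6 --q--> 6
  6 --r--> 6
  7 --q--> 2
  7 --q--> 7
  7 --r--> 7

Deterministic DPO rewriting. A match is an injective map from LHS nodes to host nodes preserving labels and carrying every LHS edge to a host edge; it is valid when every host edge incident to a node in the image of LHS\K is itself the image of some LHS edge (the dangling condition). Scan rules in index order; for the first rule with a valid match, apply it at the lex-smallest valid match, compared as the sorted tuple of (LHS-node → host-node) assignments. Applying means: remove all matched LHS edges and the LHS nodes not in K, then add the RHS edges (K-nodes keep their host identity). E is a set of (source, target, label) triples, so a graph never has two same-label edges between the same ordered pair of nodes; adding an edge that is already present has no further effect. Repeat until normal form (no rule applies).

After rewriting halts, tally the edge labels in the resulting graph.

Answer: (no edges)

Rewrite trace:
start.  V:8 E:7  edges: 0-q->1 6-q->2 6-q->6 6-r->6 7-q->2 7-q->7 7-r->7
1. fire R1 via {0↦4, 1↦0, 2↦3, 3↦1}  →  V:6 E:6  edges: 6-q->2 6-q->6 6-r->6 7-q->2 7-q->7 7-r->7
2. fire R2 via {0↦6, 1↦2}  →  V:5 E:3  edges: 7-q->2 7-q->7 7-r->7
3. fire R2 via {0↦7, 1↦2}  →  V:4 E:0  edges: ∅
halt: no rule applies after step 3
NF edges: []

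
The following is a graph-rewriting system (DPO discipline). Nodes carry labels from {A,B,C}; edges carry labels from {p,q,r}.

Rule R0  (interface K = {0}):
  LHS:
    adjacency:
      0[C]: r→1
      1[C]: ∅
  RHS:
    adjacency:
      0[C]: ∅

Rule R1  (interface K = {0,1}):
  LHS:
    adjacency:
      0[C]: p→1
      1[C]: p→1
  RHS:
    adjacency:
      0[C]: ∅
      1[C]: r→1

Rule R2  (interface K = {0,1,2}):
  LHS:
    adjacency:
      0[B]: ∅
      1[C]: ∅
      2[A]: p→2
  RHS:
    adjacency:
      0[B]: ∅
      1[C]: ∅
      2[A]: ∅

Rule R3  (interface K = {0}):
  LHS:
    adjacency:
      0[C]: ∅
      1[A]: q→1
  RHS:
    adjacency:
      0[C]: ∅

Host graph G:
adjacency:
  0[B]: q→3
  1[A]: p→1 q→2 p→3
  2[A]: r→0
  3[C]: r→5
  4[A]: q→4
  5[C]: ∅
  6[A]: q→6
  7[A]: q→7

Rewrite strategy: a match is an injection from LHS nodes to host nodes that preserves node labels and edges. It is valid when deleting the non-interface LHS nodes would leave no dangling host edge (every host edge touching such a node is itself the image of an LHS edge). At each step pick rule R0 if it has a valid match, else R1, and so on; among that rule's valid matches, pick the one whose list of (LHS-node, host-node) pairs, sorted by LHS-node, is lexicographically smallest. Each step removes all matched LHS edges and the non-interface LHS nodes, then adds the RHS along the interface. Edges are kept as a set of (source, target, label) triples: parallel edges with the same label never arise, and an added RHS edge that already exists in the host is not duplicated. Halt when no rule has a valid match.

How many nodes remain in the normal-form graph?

start.  V:8 E:9  edges: 0-q->3 1-p->1 1-q->2 1-p->3 2-r->0 3-r->5 4-q->4 6-q->6 7-q->7
1. fire R0 via {0↦3, 1↦5}  →  V:7 E:8  edges: 0-q->3 1-p->1 1-q->2 1-p->3 2-r->0 4-q->4 6-q->6 7-q->7
2. fire R2 via {0↦0, 1↦3, 2↦1}  →  V:7 E:7  edges: 0-q->3 1-q->2 1-p->3 2-r->0 4-q->4 6-q->6 7-q->7
3. fire R3 via {0↦3, 1↦4}  →  V:6 E:6  edges: 0-q->3 1-q->2 1-p->3 2-r->0 6-q->6 7-q->7
4. fire R3 via {0↦3, 1↦6}  →  V:5 E:5  edges: 0-q->3 1-q->2 1-p->3 2-r->0 7-q->7
5. fire R3 via {0↦3, 1↦7}  →  V:4 E:4  edges: 0-q->3 1-q->2 1-p->3 2-r->0
halt: no rule applies after step 5
NF nodes: {0:B, 1:A, 2:A, 3:C}

Answer: 4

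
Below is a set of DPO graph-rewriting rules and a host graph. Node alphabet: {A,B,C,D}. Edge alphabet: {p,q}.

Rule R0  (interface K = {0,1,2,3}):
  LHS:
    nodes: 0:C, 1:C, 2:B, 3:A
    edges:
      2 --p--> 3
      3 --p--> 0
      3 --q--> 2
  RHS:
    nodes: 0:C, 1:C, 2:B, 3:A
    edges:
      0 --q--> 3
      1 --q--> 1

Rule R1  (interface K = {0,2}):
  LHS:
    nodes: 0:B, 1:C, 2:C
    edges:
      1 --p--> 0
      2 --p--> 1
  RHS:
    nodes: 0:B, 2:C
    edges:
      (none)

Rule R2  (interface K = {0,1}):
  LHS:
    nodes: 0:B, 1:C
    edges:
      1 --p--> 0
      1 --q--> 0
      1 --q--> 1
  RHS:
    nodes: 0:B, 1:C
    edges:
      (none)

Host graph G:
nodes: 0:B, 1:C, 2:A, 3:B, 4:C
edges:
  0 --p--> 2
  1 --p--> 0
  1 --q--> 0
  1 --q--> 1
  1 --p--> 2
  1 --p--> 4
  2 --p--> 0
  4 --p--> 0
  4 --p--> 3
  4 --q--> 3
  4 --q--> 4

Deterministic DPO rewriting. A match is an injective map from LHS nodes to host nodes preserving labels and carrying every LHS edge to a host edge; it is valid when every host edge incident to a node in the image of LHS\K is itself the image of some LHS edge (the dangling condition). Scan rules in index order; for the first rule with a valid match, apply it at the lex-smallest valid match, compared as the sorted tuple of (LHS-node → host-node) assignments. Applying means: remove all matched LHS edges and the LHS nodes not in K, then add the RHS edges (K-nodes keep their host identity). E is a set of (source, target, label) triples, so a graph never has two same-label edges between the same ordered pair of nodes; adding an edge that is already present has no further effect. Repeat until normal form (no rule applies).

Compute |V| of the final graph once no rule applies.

initial: |V|=5 |E|=11  E = 0-p->2 1-p->0 1-q->0 1-q->1 1-p->2 1-p->4 2-p->0 4-p->0 4-p->3 4-q->3 4-q->4
step 1: apply R2 at {0↦0, 1↦1}  → |V|=5 |E|=8  E = 0-p->2 1-p->2 1-p->4 2-p->0 4-p->0 4-p->3 4-q->3 4-q->4
step 2: apply R2 at {0↦3, 1↦4}  → |V|=5 |E|=5  E = 0-p->2 1-p->2 1-p->4 2-p->0 4-p->0
step 3: apply R1 at {0↦0, 1↦4, 2↦1}  → |V|=4 |E|=3  E = 0-p->2 1-p->2 2-p->0
final graph: no rule applies after step 3
NF nodes: {0:B, 1:C, 2:A, 3:B}

Answer: 4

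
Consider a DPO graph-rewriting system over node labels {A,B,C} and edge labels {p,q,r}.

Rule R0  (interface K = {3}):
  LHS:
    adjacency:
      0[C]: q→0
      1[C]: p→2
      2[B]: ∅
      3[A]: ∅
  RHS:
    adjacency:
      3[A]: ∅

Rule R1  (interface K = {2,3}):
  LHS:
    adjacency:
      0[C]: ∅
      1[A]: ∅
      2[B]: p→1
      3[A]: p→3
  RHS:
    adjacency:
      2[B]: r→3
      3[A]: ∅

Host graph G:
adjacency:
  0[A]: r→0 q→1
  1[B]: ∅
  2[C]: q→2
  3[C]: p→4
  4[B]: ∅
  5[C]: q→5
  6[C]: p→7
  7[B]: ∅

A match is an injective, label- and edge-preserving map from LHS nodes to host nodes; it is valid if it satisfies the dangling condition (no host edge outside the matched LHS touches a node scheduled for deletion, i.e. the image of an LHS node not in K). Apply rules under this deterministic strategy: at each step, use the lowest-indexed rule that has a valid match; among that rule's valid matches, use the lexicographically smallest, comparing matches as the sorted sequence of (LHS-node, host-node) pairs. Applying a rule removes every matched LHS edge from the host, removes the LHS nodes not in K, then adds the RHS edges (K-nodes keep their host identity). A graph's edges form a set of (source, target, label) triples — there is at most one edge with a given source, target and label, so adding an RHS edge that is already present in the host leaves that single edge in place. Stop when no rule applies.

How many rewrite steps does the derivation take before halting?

initial: |V|=8 |E|=6  E = 0-r->0 0-q->1 2-q->2 3-p->4 5-q->5 6-p->7
step 1: apply R0 at {0↦2, 1↦3, 2↦4, 3↦0}  → |V|=5 |E|=4  E = 0-r->0 0-q->1 5-q->5 6-p->7
step 2: apply R0 at {0↦5, 1↦6, 2↦7, 3↦0}  → |V|=2 |E|=2  E = 0-r->0 0-q->1
final graph: no rule applies after step 2

Answer: 2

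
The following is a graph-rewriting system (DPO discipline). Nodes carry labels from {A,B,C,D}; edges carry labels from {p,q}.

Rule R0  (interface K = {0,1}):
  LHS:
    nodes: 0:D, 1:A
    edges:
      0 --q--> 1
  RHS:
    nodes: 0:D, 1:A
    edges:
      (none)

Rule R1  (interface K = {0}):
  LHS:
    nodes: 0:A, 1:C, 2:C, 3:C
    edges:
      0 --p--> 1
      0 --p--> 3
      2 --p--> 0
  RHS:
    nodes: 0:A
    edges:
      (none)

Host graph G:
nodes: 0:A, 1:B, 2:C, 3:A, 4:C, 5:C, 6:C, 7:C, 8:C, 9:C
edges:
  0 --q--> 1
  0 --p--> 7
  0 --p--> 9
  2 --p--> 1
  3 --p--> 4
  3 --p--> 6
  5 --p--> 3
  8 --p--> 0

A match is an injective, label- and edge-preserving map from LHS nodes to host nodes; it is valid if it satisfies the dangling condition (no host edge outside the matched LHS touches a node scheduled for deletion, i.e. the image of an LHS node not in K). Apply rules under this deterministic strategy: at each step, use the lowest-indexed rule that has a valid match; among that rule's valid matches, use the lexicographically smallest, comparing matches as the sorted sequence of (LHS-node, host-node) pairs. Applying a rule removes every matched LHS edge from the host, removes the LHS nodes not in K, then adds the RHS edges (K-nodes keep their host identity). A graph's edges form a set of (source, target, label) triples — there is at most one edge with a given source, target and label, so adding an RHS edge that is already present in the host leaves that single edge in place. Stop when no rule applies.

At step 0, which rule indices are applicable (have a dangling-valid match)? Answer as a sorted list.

Answer: [R1]

Derivation:
R0: no valid match — LHS pattern not found
R1: 4 valid matches — {0↦0, 1↦7, 2↦8, 3↦9}, {0↦0, 1↦9, 2↦8, 3↦7}, {0↦3, 1↦4, 2↦5, 3↦6} (+1 more)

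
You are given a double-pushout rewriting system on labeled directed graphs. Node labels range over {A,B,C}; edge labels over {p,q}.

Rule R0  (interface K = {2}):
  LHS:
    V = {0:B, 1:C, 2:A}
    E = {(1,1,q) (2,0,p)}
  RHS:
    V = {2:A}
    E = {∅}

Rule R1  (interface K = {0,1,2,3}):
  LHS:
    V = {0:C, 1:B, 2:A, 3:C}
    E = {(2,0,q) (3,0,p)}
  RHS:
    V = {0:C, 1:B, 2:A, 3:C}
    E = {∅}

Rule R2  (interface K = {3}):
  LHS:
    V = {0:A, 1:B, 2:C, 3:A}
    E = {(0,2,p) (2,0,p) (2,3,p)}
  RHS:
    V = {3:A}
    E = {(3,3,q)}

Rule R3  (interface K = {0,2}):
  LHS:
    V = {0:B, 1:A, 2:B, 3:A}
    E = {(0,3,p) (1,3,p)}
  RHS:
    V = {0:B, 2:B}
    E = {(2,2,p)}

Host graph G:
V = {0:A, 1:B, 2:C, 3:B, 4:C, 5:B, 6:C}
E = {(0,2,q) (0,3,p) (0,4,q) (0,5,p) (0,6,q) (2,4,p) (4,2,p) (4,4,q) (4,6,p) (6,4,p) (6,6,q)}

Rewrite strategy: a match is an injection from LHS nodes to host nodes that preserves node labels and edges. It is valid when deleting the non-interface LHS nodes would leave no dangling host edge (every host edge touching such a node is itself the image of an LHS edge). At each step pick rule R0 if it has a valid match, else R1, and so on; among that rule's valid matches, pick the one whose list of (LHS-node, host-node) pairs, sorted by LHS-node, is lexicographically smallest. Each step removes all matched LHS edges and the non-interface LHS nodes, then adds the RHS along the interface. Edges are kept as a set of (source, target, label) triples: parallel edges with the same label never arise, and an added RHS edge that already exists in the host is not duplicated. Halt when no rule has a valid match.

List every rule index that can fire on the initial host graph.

Answer: [R1]

Derivation:
R0: no valid match — 4 raw matches, all fail dangling condition
R1: 12 valid matches — {0↦2, 1↦1, 2↦0, 3↦4}, {0↦2, 1↦3, 2↦0, 3↦4}, {0↦2, 1↦5, 2↦0, 3↦4} (+9 more)
R2: no valid match — LHS pattern not found
R3: no valid match — LHS pattern not found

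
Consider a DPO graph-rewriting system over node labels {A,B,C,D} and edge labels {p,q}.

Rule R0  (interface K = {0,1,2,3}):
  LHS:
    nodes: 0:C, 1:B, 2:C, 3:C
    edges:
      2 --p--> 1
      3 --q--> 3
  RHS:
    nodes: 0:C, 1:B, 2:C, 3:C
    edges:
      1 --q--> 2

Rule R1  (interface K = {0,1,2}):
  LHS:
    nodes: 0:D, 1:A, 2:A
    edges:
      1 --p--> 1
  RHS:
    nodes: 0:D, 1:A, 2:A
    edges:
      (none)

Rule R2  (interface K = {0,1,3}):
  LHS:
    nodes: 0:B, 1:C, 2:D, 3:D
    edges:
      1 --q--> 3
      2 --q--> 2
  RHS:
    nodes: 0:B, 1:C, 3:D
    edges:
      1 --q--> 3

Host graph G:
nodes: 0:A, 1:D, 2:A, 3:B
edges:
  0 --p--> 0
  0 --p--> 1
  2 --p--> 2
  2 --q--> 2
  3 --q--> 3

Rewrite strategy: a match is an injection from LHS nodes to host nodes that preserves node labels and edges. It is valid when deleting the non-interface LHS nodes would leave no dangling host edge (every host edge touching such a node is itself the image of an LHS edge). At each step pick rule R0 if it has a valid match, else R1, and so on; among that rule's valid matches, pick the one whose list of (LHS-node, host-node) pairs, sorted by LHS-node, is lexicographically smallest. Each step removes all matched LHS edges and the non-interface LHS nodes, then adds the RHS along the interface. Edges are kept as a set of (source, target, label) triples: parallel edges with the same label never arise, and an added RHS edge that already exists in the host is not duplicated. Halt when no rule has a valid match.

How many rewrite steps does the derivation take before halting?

initial: |V|=4 |E|=5  E = 0-p->0 0-p->1 2-p->2 2-q->2 3-q->3
step 1: apply R1 at {0↦1, 1↦0, 2↦2}  → |V|=4 |E|=4  E = 0-p->1 2-p->2 2-q->2 3-q->3
step 2: apply R1 at {0↦1, 1↦2, 2↦0}  → |V|=4 |E|=3  E = 0-p->1 2-q->2 3-q->3
final graph: no rule applies after step 2

Answer: 2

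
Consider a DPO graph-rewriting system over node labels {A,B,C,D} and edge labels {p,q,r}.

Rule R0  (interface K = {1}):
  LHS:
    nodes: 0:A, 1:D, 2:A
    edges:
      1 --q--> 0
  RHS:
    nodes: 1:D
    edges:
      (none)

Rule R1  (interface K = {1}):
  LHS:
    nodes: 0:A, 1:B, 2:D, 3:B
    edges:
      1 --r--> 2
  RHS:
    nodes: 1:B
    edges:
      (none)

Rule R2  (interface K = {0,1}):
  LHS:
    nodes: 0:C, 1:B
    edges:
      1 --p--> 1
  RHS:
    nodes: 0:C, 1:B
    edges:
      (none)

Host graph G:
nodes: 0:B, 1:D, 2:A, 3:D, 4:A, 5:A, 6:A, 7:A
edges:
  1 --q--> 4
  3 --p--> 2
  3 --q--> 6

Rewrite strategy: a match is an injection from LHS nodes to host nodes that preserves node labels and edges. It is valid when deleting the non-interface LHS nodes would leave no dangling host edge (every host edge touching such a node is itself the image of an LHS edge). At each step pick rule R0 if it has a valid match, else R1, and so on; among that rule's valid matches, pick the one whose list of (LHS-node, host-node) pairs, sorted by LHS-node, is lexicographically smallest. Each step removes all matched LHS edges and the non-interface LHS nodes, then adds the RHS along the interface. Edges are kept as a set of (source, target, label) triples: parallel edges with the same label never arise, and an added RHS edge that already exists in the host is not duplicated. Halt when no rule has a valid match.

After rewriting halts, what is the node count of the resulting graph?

Answer: 4

Derivation:
start.  V:8 E:3  edges: 1-q->4 3-p->2 3-q->6
1. fire R0 via {0↦4, 1↦1, 2↦5}  →  V:6 E:2  edges: 3-p->2 3-q->6
2. fire R0 via {0↦6, 1↦3, 2↦7}  →  V:4 E:1  edges: 3-p->2
final graph: no rule applies after step 2
NF nodes: {0:B, 1:D, 2:A, 3:D}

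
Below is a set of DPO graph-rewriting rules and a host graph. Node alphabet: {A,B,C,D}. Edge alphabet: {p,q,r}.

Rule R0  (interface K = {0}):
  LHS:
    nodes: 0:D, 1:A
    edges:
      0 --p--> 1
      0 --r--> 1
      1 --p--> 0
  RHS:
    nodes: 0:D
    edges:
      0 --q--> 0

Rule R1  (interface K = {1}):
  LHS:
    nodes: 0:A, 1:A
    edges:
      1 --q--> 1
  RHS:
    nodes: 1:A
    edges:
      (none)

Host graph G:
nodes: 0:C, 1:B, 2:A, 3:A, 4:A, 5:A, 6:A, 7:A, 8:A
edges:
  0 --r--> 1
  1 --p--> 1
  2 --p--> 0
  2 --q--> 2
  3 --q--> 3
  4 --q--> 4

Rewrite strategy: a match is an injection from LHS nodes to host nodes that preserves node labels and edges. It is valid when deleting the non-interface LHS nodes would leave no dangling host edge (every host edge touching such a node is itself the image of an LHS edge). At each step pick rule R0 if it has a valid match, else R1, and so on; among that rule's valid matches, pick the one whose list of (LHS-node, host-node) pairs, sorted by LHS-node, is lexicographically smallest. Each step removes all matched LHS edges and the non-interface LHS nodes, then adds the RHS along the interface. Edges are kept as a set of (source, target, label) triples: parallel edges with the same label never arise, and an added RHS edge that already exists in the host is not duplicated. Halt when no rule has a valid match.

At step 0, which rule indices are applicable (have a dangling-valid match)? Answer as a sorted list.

Answer: [R1]

Steps:
R0: no valid match — LHS pattern not found
R1: 12 valid matches — {0↦5, 1↦2}, {0↦5, 1↦3}, {0↦5, 1↦4} (+9 more)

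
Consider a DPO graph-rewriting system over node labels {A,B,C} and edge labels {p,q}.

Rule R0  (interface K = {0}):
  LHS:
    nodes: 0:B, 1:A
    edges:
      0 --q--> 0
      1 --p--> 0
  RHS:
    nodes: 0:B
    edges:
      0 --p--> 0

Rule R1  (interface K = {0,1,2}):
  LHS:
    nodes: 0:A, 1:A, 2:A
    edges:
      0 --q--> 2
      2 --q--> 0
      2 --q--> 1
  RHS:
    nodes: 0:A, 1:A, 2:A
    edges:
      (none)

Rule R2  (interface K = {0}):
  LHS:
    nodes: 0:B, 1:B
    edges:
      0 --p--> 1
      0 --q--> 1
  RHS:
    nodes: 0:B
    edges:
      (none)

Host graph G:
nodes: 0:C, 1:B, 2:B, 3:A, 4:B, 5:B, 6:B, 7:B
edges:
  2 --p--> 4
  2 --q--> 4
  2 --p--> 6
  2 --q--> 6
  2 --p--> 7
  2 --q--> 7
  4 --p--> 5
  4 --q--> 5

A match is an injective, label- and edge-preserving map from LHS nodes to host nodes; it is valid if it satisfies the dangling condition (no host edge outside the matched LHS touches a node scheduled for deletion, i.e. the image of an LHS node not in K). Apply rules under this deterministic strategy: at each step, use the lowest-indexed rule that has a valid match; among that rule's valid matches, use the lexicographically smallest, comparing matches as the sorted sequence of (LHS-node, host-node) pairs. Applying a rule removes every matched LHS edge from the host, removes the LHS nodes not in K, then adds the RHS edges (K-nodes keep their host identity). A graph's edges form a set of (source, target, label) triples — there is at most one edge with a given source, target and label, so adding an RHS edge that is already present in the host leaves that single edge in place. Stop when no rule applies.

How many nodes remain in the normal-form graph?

[0] host  ⇒  8 nodes, 8 edges  {2-p->4 2-q->4 2-p->6 2-q->6 2-p->7 2-q->7 4-p->5 4-q->5}
[1] R2 @ {0↦2, 1↦6}  ⇒  7 nodes, 6 edges  {2-p->4 2-q->4 2-p->7 2-q->7 4-p->5 4-q->5}
[2] R2 @ {0↦2, 1↦7}  ⇒  6 nodes, 4 edges  {2-p->4 2-q->4 4-p->5 4-q->5}
[3] R2 @ {0↦4, 1↦5}  ⇒  5 nodes, 2 edges  {2-p->4 2-q->4}
[4] R2 @ {0↦2, 1↦4}  ⇒  4 nodes, 0 edges  {∅}
normal form: no rule applies after step 4
NF nodes: {0:C, 1:B, 2:B, 3:A}

Answer: 4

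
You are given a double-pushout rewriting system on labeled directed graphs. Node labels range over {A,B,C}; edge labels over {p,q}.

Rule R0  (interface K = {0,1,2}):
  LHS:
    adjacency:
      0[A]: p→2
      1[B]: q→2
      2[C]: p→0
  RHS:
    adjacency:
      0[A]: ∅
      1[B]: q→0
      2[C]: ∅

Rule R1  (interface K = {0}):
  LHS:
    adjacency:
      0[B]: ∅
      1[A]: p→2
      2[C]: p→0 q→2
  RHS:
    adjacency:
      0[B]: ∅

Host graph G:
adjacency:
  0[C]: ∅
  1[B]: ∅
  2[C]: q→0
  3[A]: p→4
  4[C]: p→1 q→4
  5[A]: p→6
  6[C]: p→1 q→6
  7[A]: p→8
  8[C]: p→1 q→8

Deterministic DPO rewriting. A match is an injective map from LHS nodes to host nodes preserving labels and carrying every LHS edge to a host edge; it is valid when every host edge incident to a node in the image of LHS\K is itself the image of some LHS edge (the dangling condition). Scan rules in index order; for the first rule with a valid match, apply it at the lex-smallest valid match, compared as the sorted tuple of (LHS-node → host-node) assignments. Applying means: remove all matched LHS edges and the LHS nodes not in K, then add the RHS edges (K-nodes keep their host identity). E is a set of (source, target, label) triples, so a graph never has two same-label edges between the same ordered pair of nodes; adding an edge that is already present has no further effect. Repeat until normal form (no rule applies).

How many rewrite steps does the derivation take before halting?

Answer: 3

Steps:
initial: |V|=9 |E|=10  E = 2-q->0 3-p->4 4-p->1 4-q->4 5-p->6 6-p->1 6-q->6 7-p->8 8-p->1 8-q->8
step 1: apply R1 at {0↦1, 1↦3, 2↦4}  → |V|=7 |E|=7  E = 2-q->0 5-p->6 6-p->1 6-q->6 7-p->8 8-p->1 8-q->8
step 2: apply R1 at {0↦1, 1↦5, 2↦6}  → |V|=5 |E|=4  E = 2-q->0 7-p->8 8-p->1 8-q->8
step 3: apply R1 at {0↦1, 1↦7, 2↦8}  → |V|=3 |E|=1  E = 2-q->0
halt: no rule applies after step 3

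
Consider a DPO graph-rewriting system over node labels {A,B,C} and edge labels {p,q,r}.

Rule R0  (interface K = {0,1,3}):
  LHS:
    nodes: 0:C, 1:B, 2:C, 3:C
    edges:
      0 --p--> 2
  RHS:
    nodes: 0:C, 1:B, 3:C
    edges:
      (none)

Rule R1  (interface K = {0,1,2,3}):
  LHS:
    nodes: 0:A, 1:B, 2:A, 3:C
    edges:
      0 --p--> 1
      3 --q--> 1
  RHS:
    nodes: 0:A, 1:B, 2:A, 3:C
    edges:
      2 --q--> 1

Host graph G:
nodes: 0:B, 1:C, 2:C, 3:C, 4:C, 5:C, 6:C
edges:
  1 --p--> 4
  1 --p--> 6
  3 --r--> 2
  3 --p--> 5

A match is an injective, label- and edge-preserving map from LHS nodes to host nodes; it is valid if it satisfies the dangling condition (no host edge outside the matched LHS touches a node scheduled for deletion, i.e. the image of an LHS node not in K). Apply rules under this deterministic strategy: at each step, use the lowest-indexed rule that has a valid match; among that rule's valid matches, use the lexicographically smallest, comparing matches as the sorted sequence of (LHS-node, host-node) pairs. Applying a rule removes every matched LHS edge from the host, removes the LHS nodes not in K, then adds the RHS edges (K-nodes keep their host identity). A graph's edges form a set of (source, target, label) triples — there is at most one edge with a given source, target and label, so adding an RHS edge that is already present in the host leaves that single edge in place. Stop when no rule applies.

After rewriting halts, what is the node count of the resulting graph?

Answer: 4

Rewrite trace:
[0] host  ⇒  7 nodes, 4 edges  {1-p->4 1-p->6 3-r->2 3-p->5}
[1] R0 @ {0↦1, 1↦0, 2↦4, 3↦2}  ⇒  6 nodes, 3 edges  {1-p->6 3-r->2 3-p->5}
[2] R0 @ {0↦1, 1↦0, 2↦6, 3↦2}  ⇒  5 nodes, 2 edges  {3-r->2 3-p->5}
[3] R0 @ {0↦3, 1↦0, 2↦5, 3↦1}  ⇒  4 nodes, 1 edges  {3-r->2}
normal form: no rule applies after step 3
NF nodes: {0:B, 1:C, 2:C, 3:C}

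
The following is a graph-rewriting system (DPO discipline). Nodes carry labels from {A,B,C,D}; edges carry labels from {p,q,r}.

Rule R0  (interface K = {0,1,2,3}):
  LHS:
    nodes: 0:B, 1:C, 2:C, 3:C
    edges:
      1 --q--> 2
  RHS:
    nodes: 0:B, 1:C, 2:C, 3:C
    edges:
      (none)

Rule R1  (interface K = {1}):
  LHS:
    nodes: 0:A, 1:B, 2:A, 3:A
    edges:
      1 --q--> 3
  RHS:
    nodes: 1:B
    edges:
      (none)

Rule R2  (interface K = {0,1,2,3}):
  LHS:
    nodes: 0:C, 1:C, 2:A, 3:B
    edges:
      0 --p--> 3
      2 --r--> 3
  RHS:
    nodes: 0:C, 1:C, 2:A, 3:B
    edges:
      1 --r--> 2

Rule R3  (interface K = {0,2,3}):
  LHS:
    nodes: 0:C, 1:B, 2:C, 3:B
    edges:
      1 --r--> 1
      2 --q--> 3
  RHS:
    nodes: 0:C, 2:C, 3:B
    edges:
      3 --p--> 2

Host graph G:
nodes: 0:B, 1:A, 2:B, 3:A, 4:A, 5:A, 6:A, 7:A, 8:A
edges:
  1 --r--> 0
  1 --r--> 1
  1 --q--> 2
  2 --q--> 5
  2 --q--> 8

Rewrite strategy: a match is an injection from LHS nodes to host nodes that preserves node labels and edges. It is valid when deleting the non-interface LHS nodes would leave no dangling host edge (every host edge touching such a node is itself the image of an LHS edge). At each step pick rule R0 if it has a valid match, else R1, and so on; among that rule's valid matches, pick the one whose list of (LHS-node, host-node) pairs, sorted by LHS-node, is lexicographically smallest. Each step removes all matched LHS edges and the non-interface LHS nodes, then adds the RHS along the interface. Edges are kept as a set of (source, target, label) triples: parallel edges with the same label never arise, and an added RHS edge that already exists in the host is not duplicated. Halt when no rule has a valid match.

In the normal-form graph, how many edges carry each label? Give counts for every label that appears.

[0] host  ⇒  9 nodes, 5 edges  {1-r->0 1-r->1 1-q->2 2-q->5 2-q->8}
[1] R1 @ {0↦3, 1↦2, 2↦4, 3↦5}  ⇒  6 nodes, 4 edges  {1-r->0 1-r->1 1-q->2 2-q->8}
[2] R1 @ {0↦6, 1↦2, 2↦7, 3↦8}  ⇒  3 nodes, 3 edges  {1-r->0 1-r->1 1-q->2}
halt: no rule applies after step 2
NF edges: [(1, 0, 'r'), (1, 1, 'r'), (1, 2, 'q')]

Answer: q:1 r:2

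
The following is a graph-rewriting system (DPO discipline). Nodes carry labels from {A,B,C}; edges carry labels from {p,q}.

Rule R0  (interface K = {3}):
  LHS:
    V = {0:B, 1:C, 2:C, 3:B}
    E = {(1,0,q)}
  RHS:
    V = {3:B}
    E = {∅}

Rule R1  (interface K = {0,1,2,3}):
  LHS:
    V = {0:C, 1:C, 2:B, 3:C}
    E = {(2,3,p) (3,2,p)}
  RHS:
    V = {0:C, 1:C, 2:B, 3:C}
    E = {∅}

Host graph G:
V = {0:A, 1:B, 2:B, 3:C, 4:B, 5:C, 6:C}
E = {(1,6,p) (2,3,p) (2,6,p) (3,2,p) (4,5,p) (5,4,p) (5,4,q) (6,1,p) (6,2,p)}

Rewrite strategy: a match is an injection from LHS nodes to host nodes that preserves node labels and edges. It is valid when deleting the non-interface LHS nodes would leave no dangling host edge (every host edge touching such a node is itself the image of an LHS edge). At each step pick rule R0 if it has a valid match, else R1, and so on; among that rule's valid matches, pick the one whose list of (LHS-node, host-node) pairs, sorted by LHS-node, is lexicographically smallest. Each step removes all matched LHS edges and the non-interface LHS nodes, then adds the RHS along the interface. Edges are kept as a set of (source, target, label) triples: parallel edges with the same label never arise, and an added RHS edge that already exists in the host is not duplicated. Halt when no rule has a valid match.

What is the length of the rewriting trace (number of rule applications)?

Answer: 4

Derivation:
initial: |V|=7 |E|=9  E = 1-p->6 2-p->3 2-p->6 3-p->2 4-p->5 5-p->4 5-q->4 6-p->1 6-p->2
step 1: apply R1 at {0↦3, 1↦5, 2↦1, 3↦6}  → |V|=7 |E|=7  E = 2-p->3 2-p->6 3-p->2 4-p->5 5-p->4 5-q->4 6-p->2
step 2: apply R1 at {0↦3, 1↦5, 2↦2, 3↦6}  → |V|=7 |E|=5  E = 2-p->3 3-p->2 4-p->5 5-p->4 5-q->4
step 3: apply R1 at {0↦3, 1↦6, 2↦4, 3↦5}  → |V|=7 |E|=3  E = 2-p->3 3-p->2 5-q->4
step 4: apply R0 at {0↦4, 1↦5, 2↦6, 3↦1}  → |V|=4 |E|=2  E = 2-p->3 3-p->2
halt: no rule applies after step 4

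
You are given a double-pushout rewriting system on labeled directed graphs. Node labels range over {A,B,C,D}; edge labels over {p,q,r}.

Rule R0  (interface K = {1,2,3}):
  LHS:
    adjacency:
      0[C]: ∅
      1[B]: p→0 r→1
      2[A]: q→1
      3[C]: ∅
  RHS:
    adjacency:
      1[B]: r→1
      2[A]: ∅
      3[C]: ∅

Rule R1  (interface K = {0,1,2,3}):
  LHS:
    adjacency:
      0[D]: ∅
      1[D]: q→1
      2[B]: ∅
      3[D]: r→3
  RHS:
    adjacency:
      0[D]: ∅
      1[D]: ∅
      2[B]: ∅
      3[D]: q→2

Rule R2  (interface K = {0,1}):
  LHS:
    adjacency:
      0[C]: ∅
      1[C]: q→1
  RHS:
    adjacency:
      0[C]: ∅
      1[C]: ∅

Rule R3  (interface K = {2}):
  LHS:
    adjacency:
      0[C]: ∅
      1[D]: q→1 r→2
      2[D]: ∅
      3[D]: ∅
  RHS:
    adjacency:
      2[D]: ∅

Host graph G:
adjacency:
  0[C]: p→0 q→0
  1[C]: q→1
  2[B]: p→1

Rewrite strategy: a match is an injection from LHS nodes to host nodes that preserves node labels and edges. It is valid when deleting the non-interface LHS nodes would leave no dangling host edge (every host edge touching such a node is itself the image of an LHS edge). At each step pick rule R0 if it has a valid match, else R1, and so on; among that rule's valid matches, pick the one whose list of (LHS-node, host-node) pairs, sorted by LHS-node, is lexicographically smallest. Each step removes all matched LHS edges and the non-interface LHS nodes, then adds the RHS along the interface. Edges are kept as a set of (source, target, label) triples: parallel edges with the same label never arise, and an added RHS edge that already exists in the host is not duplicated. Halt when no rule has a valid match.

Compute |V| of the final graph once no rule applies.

Answer: 3

Steps:
initial: |V|=3 |E|=4  E = 0-p->0 0-q->0 1-q->1 2-p->1
step 1: apply R2 at {0↦0, 1↦1}  → |V|=3 |E|=3  E = 0-p->0 0-q->0 2-p->1
step 2: apply R2 at {0↦1, 1↦0}  → |V|=3 |E|=2  E = 0-p->0 2-p->1
final graph: no rule applies after step 2
NF nodes: {0:C, 1:C, 2:B}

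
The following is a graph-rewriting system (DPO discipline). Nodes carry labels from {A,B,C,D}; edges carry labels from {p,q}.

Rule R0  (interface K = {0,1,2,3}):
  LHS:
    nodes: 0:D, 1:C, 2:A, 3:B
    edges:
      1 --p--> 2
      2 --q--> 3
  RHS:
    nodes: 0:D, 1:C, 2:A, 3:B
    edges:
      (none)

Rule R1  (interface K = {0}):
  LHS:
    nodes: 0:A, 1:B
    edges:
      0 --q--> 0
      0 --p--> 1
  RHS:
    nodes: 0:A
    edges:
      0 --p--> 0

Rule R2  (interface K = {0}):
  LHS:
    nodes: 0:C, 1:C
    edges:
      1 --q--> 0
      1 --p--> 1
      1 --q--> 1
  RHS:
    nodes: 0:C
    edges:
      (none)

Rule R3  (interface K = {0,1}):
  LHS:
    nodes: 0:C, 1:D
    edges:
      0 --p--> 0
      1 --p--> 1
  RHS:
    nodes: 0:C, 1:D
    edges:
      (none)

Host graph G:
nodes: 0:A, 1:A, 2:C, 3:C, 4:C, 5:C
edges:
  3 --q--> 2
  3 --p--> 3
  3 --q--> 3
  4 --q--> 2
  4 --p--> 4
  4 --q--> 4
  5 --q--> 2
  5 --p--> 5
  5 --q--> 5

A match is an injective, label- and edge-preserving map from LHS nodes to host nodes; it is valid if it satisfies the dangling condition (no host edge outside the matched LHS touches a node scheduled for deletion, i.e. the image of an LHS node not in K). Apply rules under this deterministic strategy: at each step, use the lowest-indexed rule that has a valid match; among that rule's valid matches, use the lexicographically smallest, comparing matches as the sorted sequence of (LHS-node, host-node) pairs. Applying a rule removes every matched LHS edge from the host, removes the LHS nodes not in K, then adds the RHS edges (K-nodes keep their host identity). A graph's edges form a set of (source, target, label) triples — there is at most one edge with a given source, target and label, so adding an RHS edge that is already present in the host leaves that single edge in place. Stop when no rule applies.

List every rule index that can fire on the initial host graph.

Answer: [R2]

Derivation:
R0: no valid match — LHS pattern not found
R1: no valid match — LHS pattern not found
R2: 3 valid matches — {0↦2, 1↦3}, {0↦2, 1↦4}, {0↦2, 1↦5}
R3: no valid match — LHS pattern not found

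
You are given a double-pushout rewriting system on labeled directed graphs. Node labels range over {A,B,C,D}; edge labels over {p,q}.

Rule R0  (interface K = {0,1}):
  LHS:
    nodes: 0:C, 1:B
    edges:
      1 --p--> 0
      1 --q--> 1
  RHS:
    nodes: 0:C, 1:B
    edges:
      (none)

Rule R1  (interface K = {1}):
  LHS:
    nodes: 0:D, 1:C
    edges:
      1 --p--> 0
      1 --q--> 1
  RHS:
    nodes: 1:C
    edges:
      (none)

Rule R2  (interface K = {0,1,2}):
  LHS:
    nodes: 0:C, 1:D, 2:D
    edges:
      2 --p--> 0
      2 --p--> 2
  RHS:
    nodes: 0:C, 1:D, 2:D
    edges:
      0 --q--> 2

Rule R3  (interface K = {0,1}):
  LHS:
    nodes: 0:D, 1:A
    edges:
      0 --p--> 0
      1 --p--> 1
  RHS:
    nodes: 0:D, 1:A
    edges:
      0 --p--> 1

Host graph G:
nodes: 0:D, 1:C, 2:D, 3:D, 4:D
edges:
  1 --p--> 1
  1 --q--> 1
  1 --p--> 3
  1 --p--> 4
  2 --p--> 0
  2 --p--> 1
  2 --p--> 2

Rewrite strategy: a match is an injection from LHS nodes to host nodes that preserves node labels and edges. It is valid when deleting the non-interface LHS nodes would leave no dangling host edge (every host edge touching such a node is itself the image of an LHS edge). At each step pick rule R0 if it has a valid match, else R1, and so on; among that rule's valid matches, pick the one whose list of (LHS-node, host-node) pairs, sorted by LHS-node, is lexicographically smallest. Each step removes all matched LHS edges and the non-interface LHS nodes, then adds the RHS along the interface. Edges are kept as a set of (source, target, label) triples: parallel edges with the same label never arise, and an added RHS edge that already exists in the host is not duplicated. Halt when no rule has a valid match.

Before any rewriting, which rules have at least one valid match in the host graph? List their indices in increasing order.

R0: no valid match — LHS pattern not found
R1: 2 valid matches — {0↦3, 1↦1}, {0↦4, 1↦1}
R2: 3 valid matches — {0↦1, 1↦0, 2↦2}, {0↦1, 1↦3, 2↦2}, {0↦1, 1↦4, 2↦2}
R3: no valid match — LHS pattern not found

Answer: [R1,R2]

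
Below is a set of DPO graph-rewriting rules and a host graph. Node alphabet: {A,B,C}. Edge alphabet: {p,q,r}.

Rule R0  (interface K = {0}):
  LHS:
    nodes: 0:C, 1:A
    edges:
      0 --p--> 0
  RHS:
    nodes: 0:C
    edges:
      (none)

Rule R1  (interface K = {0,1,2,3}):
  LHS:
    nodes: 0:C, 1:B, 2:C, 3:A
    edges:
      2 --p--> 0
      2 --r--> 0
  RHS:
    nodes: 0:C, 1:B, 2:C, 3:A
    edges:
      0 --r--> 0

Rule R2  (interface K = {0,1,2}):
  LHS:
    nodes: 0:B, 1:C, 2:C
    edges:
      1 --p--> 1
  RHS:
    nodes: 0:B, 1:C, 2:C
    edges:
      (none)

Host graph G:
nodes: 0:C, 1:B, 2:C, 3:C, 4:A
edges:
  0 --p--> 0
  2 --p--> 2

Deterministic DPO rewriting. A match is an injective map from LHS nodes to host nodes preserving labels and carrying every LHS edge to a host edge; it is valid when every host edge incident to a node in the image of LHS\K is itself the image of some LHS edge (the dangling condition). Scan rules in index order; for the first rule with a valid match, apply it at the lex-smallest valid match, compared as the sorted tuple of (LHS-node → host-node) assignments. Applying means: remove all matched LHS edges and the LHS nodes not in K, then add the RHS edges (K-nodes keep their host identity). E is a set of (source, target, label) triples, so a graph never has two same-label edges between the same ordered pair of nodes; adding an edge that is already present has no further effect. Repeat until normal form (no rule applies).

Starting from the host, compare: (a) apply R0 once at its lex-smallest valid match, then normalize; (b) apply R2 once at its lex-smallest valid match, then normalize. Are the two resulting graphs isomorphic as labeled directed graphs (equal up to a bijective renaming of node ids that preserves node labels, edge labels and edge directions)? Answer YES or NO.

branch R0-first: apply at {0↦0, 1↦4} → |E|=1, then 1 more step(s) → NF |V|=4 |E|=0 V={0:C, 1:B, 2:C, 3:C} E=∅
branch R2-first: apply at {0↦1, 1↦0, 2↦2} → |E|=1, then 1 more step(s) → NF |V|=4 |E|=0 V={0:C, 1:B, 2:C, 3:C} E=∅
graphs isomorphic (equal up to label-preserving node renaming)

Answer: YES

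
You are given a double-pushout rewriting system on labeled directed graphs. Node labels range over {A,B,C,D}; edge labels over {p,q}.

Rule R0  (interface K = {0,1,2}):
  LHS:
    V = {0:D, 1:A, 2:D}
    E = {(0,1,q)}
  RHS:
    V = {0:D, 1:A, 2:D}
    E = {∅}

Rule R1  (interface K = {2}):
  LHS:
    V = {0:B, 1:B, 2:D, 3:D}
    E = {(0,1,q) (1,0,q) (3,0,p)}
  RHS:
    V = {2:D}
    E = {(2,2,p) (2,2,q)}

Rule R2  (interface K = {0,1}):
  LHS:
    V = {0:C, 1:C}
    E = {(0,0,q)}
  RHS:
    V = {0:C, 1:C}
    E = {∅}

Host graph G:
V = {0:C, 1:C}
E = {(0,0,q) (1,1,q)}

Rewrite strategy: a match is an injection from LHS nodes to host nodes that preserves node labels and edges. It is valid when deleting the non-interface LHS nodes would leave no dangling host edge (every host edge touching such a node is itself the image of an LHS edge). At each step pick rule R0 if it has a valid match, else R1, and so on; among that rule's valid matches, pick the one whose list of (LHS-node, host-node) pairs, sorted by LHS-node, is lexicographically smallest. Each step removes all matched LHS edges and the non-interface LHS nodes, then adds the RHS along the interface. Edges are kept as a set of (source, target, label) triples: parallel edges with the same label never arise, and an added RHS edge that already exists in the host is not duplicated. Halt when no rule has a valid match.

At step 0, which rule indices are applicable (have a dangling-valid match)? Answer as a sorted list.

Answer: [R2]

Rewrite trace:
R0: no valid match — LHS pattern not found
R1: no valid match — LHS pattern not found
R2: 2 valid matches — {0↦0, 1↦1}, {0↦1, 1↦0}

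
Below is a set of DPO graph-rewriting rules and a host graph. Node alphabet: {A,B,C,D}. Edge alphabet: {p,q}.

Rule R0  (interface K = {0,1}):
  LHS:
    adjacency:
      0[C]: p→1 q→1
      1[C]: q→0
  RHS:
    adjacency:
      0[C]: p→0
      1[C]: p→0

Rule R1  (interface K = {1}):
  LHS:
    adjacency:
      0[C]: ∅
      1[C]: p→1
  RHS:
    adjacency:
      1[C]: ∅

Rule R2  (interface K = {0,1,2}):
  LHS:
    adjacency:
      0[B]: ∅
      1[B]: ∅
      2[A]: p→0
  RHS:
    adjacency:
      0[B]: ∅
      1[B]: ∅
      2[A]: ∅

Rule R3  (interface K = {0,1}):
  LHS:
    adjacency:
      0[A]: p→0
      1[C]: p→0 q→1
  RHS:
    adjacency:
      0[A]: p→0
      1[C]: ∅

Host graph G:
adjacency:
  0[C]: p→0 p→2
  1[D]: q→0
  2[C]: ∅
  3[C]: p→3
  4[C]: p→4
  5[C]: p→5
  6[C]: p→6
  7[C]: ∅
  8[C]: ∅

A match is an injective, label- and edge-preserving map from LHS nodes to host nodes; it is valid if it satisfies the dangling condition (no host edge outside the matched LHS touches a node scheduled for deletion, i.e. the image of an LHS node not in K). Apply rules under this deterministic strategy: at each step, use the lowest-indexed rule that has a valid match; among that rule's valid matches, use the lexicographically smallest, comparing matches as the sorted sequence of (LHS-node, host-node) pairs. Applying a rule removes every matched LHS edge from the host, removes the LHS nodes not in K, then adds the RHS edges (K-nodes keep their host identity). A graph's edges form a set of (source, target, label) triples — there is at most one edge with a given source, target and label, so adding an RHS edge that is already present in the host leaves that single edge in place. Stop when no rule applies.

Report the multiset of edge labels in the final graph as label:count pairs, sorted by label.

start.  V:9 E:7  edges: 0-p->0 0-p->2 1-q->0 3-p->3 4-p->4 5-p->5 6-p->6
1. fire R1 via {0↦7, 1↦0}  →  V:8 E:6  edges: 0-p->2 1-q->0 3-p->3 4-p->4 5-p->5 6-p->6
2. fire R1 via {0↦8, 1↦3}  →  V:7 E:5  edges: 0-p->2 1-q->0 4-p->4 5-p->5 6-p->6
3. fire R1 via {0↦3, 1↦4}  →  V:6 E:4  edges: 0-p->2 1-q->0 5-p->5 6-p->6
4. fire R1 via {0↦4, 1↦5}  →  V:5 E:3  edges: 0-p->2 1-q->0 6-p->6
5. fire R1 via {0↦5, 1↦6}  →  V:4 E:2  edges: 0-p->2 1-q->0
final graph: no rule applies after step 5
NF edges: [(0, 2, 'p'), (1, 0, 'q')]

Answer: p:1 q:1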